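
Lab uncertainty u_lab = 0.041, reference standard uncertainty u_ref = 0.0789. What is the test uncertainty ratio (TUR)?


TUR = u_lab / u_ref
= 0.041 / 0.0789
= 0.5196

0.5196


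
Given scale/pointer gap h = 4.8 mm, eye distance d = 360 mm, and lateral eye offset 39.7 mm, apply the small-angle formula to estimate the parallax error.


error = h * offset / d
= 4.8 * 39.7 / 360
= 0.5293

0.5293


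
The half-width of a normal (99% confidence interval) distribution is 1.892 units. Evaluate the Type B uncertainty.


u_B = half_width / 2.576
u_B = 1.892 / 2.576
u_B = 0.7345

0.7345


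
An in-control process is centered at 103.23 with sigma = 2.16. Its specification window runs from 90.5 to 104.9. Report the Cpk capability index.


Cpu = (USL - mean) / (3*sigma) = (104.9 - 103.23) / (3*2.16) = 0.2577
Cpl = (mean - LSL) / (3*sigma) = (103.23 - 90.5) / (3*2.16) = 1.9645
Cpk = min(Cpu, Cpl) = 0.2577

0.2577


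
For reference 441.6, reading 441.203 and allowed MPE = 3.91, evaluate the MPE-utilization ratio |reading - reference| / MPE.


e = indication - reference = 441.203 - 441.6 = -0.3970
|e| = 0.3970
ratio = |e| / MPE = 0.3970 / 3.91
ratio = 0.1015

0.1015


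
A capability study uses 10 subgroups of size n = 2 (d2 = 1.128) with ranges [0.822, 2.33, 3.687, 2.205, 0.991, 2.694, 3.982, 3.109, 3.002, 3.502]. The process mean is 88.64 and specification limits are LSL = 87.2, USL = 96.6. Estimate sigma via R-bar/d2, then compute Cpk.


R_bar = (0.822 + 2.33 + 3.687 + 2.205 + 0.991 + 2.694 + 3.982 + 3.109 + 3.002 + 3.502) / 10 = 2.6324
sigma = R_bar / d2 = 2.6324 / 1.128 = 2.3336879
Cp = (USL - LSL)/(6*sigma) = (96.6 - 87.2)/(6*2.3336879) = 0.6713
Cpu = (96.6 - 88.64)/(3*2.3336879) = 1.1370
Cpl = (88.64 - 87.2)/(3*2.3336879) = 0.2057
Cpk = min(Cpu, Cpl) = 0.2057

0.2057


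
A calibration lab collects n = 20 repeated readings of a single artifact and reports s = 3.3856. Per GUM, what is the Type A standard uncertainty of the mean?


u_A = s / sqrt(n)
u_A = 3.3856 / sqrt(20)
u_A = 3.3856 / 4.472136
u_A = 0.7570

0.7570


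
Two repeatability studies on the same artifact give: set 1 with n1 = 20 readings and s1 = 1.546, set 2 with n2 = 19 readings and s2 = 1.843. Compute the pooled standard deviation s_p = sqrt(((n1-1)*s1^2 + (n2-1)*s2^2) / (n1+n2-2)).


s_p = sqrt(((n1-1)*s1^2 + (n2-1)*s2^2) / (n1+n2-2))
numerator = (20-1)*1.546^2 + (19-1)*1.843^2 = 45.412204 + 61.139682 = 106.55189
denominator = 20 + 19 - 2 = 37
s_p^2 = 106.55189 / 37 = 2.8797808
s_p = sqrt(2.8797808) = 1.6970

1.6970


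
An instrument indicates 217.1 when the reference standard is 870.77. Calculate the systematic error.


Systematic error = measured - true
= 217.1 - 870.77
= -653.6700

-653.6700


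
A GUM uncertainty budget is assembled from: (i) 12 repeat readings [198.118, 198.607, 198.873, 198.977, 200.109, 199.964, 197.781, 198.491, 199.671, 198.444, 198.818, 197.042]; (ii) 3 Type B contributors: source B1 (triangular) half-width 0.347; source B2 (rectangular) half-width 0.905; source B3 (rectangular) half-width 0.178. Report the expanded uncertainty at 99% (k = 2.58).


mean = (198.118 + 198.607 + 198.873 + 198.977 + 200.109 + 199.964 + 197.781 + 198.491 + 199.671 + 198.444 + 198.818 + 197.042) / 12 = 198.74125
s = sqrt(sum((x - mean)^2)/(n-1)) = 0.88810811
u_A = s / sqrt(n) = 0.88810811 / sqrt(12) = 0.25637473
u_B1 = 0.347 / sqrt(6) = 0.14166216
u_B2 = 0.905 / sqrt(3) = 0.52250199
u_B3 = 0.178 / sqrt(3) = 0.10276835
uc = sqrt(0.25637473^2 + 0.14166216^2 + 0.52250199^2 + 0.10276835^2) = 0.60775475
U = k * uc = 2.58 * 0.60775475
U = 1.5680

1.5680


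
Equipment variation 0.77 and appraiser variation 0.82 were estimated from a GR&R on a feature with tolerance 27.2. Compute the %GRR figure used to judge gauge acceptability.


GRR = sqrt(EV^2 + AV^2) = sqrt(0.77^2 + 0.82^2) = 1.1248555
%GRR = GRR / tol * 100 = 1.1248555 / 27.2 * 100
%GRR = 4.1355

4.1355


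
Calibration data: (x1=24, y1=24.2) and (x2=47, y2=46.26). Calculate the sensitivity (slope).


slope = (y2 - y1) / (x2 - x1)
= (46.26 - 24.2) / (47 - 24)
= 22.0600 / 23
= 0.9591

0.9591


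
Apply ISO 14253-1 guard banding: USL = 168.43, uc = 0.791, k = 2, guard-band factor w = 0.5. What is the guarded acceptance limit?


U = k * uc = 2 * 0.791 = 1.582
guard band g = w * U = 0.5 * 1.582 = 0.791
AL = USL - g = 168.43 - 0.791
AL = 167.6390

167.6390


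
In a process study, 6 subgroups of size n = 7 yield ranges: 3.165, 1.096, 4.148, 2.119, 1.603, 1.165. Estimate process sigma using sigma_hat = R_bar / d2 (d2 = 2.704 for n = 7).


R_bar = (3.165 + 1.096 + 4.148 + 2.119 + 1.603 + 1.165) / 6
R_bar = 13.296 / 6 = 2.216
sigma_hat = R_bar / d2 = 2.216 / 2.704 = 0.8195

0.8195


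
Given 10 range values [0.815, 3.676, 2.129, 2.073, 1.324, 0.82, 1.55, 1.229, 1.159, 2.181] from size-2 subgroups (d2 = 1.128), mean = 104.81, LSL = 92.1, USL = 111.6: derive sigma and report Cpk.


R_bar = (0.815 + 3.676 + 2.129 + 2.073 + 1.324 + 0.82 + 1.55 + 1.229 + 1.159 + 2.181) / 10 = 1.6956
sigma = R_bar / d2 = 1.6956 / 1.128 = 1.5031915
Cp = (USL - LSL)/(6*sigma) = (111.6 - 92.1)/(6*1.5031915) = 2.1621
Cpu = (111.6 - 104.81)/(3*1.5031915) = 1.5057
Cpl = (104.81 - 92.1)/(3*1.5031915) = 2.8184
Cpk = min(Cpu, Cpl) = 1.5057

1.5057


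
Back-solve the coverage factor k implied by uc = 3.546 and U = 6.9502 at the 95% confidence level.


k = U / uc
k = 6.9502 / 3.546
k = 1.96

1.96


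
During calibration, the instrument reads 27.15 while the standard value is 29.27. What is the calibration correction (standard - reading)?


Correction = standard - reading
= 29.27 - 27.15
= 2.1200

2.1200


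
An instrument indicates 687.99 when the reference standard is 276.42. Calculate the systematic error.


Systematic error = measured - true
= 687.99 - 276.42
= 411.5700

411.5700


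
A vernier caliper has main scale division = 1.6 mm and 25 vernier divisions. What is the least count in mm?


LC = MSD / n_div
= 1.6 / 25
= 0.0640

0.0640


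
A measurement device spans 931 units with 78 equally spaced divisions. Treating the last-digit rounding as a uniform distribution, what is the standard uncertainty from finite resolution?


resolution = range / divisions
resolution = 931 / 78 = 11.935897
u_res = resolution / (2*sqrt(3))
u_res = 11.935897 / 3.4641016
u_res = 3.4456

3.4456


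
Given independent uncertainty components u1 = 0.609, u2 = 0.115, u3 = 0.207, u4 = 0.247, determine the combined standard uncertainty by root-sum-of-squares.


uc = sqrt(0.609^2 + 0.115^2 + 0.207^2 + 0.247^2)
uc = sqrt(0.487964)
uc = 0.6985

0.6985


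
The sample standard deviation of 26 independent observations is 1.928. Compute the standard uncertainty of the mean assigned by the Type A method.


u_A = s / sqrt(n)
u_A = 1.928 / sqrt(26)
u_A = 1.928 / 5.0990195
u_A = 0.3781

0.3781


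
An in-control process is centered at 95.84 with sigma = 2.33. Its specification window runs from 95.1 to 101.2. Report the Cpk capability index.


Cpu = (USL - mean) / (3*sigma) = (101.2 - 95.84) / (3*2.33) = 0.7668
Cpl = (mean - LSL) / (3*sigma) = (95.84 - 95.1) / (3*2.33) = 0.1059
Cpk = min(Cpu, Cpl) = 0.1059

0.1059


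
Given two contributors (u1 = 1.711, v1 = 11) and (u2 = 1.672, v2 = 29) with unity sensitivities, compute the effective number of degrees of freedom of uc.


uc = sqrt(u1^2 + u2^2) = sqrt(1.711^2 + 1.672^2) = 2.3923012
v_eff = uc^4 / (u1^4/v1 + u2^4/v2)
= 2.3923012^4 / (1.711^4/11 + 1.672^4/29)
= 32.753931 / 1.0486181
v_eff = 31.2353

31.2353


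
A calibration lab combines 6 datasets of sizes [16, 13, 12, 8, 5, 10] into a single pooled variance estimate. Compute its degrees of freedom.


nu = sum_i (n_i - 1)
nu = ((16 - 1) + (13 - 1) + (12 - 1) + (8 - 1) + (5 - 1) + (10 - 1))
nu = 15 + 12 + 11 + 7 + 4 + 9
nu = 58

58


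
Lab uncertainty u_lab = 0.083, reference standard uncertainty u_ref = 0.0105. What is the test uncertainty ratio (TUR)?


TUR = u_lab / u_ref
= 0.083 / 0.0105
= 7.9048

7.9048


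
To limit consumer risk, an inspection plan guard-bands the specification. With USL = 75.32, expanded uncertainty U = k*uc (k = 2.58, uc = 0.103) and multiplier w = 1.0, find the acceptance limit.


U = k * uc = 2.58 * 0.103 = 0.26574
guard band g = w * U = 1.0 * 0.26574 = 0.26574
AL = USL - g = 75.32 - 0.26574
AL = 75.0543

75.0543


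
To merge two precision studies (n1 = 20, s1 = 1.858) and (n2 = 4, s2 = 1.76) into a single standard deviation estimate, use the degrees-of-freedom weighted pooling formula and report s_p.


s_p = sqrt(((n1-1)*s1^2 + (n2-1)*s2^2) / (n1+n2-2))
numerator = (20-1)*1.858^2 + (4-1)*1.76^2 = 65.591116 + 9.2928 = 74.883916
denominator = 20 + 4 - 2 = 22
s_p^2 = 74.883916 / 22 = 3.4038144
s_p = sqrt(3.4038144) = 1.8449

1.8449


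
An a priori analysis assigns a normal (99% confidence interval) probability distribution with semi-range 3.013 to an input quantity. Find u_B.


u_B = half_width / 2.576
u_B = 3.013 / 2.576
u_B = 1.1696

1.1696


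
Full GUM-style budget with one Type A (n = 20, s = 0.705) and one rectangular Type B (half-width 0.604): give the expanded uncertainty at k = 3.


u_A = s / sqrt(n) = 0.705 / sqrt(20) = 0.15764279
u_B = half_width / sqrt(3) = 0.604 / sqrt(3) = 0.34871956
uc = sqrt(u_A^2 + u_B^2) = sqrt(0.15764279^2 + 0.34871956^2) = 0.38269646
U = k * uc = 3 * 0.38269646
U = 1.1481

1.1481


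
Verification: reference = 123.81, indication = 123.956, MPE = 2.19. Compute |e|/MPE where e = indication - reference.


e = indication - reference = 123.956 - 123.81 = 0.1460
|e| = 0.1460
ratio = |e| / MPE = 0.1460 / 2.19
ratio = 0.0667

0.0667


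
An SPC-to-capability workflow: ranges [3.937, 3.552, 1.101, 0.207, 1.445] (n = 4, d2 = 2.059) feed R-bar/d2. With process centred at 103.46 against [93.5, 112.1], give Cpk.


R_bar = (3.937 + 3.552 + 1.101 + 0.207 + 1.445) / 5 = 2.0484
sigma = R_bar / d2 = 2.0484 / 2.059 = 0.99485187
Cp = (USL - LSL)/(6*sigma) = (112.1 - 93.5)/(6*0.99485187) = 3.1160
Cpu = (112.1 - 103.46)/(3*0.99485187) = 2.8949
Cpl = (103.46 - 93.5)/(3*0.99485187) = 3.3372
Cpk = min(Cpu, Cpl) = 2.8949

2.8949


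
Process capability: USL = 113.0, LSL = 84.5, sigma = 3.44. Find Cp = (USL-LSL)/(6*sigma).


Cp = (USL - LSL) / (6 * sigma)
= (113.0 - 84.5) / (6 * 3.44)
= 28.5000 / 20.6400
= 1.3808

1.3808


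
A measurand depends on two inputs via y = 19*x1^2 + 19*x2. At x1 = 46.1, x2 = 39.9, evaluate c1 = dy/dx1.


y = 19*x1^2 + 19*x2
dy/dx1 = 2*19*x1
Evaluate at x1 = 46.1: c1 = 38 * 46.1
c1 = 1751.8000

1751.8000


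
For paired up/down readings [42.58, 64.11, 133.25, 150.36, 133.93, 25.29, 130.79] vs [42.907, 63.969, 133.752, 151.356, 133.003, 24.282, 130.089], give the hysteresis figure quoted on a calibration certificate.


|42.58 - 42.907| = 0.3270
|64.11 - 63.969| = 0.1410
|133.25 - 133.752| = 0.5020
|150.36 - 151.356| = 0.9960
|133.93 - 133.003| = 0.9270
|25.29 - 24.282| = 1.0080
|130.79 - 130.089| = 0.7010
hysteresis = max(diffs) = 1.0080

1.0080


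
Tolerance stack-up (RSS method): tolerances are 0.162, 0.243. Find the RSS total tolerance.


RSS = sqrt(0.162^2 + 0.243^2)
= sqrt(0.085293)
= 0.2920

0.2920


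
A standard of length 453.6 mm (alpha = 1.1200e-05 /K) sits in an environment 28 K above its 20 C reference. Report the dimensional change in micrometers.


dL = L * alpha * dT
= 453.6 * 1.1200e-05 * 28
= 0.1422490 mm
dL_um = 0.1422490 * 1000 = 142.2490 um

142.2490


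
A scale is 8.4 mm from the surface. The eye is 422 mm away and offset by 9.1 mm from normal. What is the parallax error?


error = h * offset / d
= 8.4 * 9.1 / 422
= 0.1811

0.1811


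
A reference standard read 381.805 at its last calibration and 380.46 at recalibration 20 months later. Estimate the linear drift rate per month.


rate = (v2 - v1) / months
= (380.46 - 381.805) / 20
= -1.3450 / 20
= -0.0673

-0.0673


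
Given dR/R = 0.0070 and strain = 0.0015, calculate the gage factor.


GF = (dR/R) / epsilon
= 0.0070 / 0.0015
= 4.6667

4.6667


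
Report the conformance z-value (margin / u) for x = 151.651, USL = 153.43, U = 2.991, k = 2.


u = U / k = 2.991 / 2 = 1.4955
margin = |USL - x| = |153.43 - 151.651| = 1.779
z = margin / u = 1.779 / 1.4955
z = 1.1896

1.1896


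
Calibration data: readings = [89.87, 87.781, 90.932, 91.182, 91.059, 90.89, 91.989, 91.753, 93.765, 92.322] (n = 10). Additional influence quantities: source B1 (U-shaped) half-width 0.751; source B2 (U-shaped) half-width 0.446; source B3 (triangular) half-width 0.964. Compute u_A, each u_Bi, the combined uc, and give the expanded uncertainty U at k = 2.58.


mean = (89.87 + 87.781 + 90.932 + 91.182 + 91.059 + 90.89 + 91.989 + 91.753 + 93.765 + 92.322) / 10 = 91.1543
s = sqrt(sum((x - mean)^2)/(n-1)) = 1.5773446
u_A = s / sqrt(n) = 1.5773446 / sqrt(10) = 0.49880016
u_B1 = 0.751 / sqrt(2) = 0.53103719
u_B2 = 0.446 / sqrt(2) = 0.31536962
u_B3 = 0.964 / sqrt(6) = 0.39355135
uc = sqrt(0.49880016^2 + 0.53103719^2 + 0.31536962^2 + 0.39355135^2) = 0.88608282
U = k * uc = 2.58 * 0.88608282
U = 2.2861

2.2861


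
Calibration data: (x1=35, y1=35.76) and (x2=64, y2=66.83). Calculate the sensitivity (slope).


slope = (y2 - y1) / (x2 - x1)
= (66.83 - 35.76) / (64 - 35)
= 31.0700 / 29
= 1.0714

1.0714


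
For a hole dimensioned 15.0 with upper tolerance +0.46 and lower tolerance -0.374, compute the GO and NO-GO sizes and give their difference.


GO = nominal - lower_tol (smallest hole = maximum material condition)
GO = 15.0 - 0.374 = 14.626
NO-GO = nominal + upper_tol (largest hole = least material condition)
NO-GO = 15.0 + 0.46 = 15.46
spread = NO-GO - GO = 15.46 - 14.626 = 0.8340

0.8340


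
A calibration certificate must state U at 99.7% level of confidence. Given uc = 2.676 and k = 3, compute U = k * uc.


U = k * uc
U = 3 * 2.676
U = 8.0280

8.0280


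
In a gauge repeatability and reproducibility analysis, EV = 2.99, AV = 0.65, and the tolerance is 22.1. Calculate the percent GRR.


GRR = sqrt(EV^2 + AV^2) = sqrt(2.99^2 + 0.65^2) = 3.0598366
%GRR = GRR / tol * 100 = 3.0598366 / 22.1 * 100
%GRR = 13.8454

13.8454


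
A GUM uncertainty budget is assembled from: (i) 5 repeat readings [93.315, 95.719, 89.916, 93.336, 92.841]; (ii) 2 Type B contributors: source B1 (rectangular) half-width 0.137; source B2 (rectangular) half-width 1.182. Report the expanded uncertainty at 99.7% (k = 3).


mean = (93.315 + 95.719 + 89.916 + 93.336 + 92.841) / 5 = 93.0254
s = sqrt(sum((x - mean)^2)/(n-1)) = 2.069915
u_A = s / sqrt(n) = 2.069915 / sqrt(5) = 0.92569413
u_B1 = 0.137 / sqrt(3) = 0.079096987
u_B2 = 1.182 / sqrt(3) = 0.68242802
uc = sqrt(0.92569413^2 + 0.079096987^2 + 0.68242802^2) = 1.152768
U = k * uc = 3 * 1.152768
U = 3.4583

3.4583


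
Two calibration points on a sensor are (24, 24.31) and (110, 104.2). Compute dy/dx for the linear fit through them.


slope = (y2 - y1) / (x2 - x1)
= (104.2 - 24.31) / (110 - 24)
= 79.8900 / 86
= 0.9290

0.9290


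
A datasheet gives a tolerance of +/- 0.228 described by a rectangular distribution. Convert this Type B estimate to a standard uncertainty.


u_B = half_width / sqrt(3)
u_B = 0.228 / 1.7320508
u_B = 0.1316

0.1316


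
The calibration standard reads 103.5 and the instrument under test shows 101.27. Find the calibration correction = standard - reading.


Correction = standard - reading
= 103.5 - 101.27
= 2.2300

2.2300


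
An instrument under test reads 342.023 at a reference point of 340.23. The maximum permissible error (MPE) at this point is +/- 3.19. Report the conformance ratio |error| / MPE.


e = indication - reference = 342.023 - 340.23 = 1.7930
|e| = 1.7930
ratio = |e| / MPE = 1.7930 / 3.19
ratio = 0.5621

0.5621


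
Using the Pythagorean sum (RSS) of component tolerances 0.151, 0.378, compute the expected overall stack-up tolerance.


RSS = sqrt(0.151^2 + 0.378^2)
= sqrt(0.165685)
= 0.4070

0.4070


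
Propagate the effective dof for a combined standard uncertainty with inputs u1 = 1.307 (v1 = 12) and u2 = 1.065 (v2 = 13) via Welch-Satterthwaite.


uc = sqrt(u1^2 + u2^2) = sqrt(1.307^2 + 1.065^2) = 1.6859638
v_eff = uc^4 / (u1^4/v1 + u2^4/v2)
= 1.6859638^4 / (1.307^4/12 + 1.065^4/13)
= 8.0796581 / 0.34213517
v_eff = 23.6154

23.6154


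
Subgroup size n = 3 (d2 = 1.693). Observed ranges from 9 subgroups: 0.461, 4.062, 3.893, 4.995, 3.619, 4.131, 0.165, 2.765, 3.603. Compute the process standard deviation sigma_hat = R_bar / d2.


R_bar = (0.461 + 4.062 + 3.893 + 4.995 + 3.619 + 4.131 + 0.165 + 2.765 + 3.603) / 9
R_bar = 27.694 / 9 = 3.0771111
sigma_hat = R_bar / d2 = 3.0771111 / 1.693 = 1.8175

1.8175


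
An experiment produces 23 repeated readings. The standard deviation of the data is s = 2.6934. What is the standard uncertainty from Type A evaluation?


u_A = s / sqrt(n)
u_A = 2.6934 / sqrt(23)
u_A = 2.6934 / 4.7958315
u_A = 0.5616

0.5616


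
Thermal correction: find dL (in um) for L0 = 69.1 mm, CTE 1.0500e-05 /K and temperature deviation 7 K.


dL = L * alpha * dT
= 69.1 * 1.0500e-05 * 7
= 0.0050788 mm
dL_um = 0.0050788 * 1000 = 5.0788 um

5.0788


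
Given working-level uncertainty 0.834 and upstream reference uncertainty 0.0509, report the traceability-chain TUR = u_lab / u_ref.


TUR = u_lab / u_ref
= 0.834 / 0.0509
= 16.3851

16.3851


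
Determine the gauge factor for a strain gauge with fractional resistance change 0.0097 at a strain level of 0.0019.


GF = (dR/R) / epsilon
= 0.0097 / 0.0019
= 5.1053

5.1053


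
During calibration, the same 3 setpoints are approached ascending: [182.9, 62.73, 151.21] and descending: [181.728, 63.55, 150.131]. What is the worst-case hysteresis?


|182.9 - 181.728| = 1.1720
|62.73 - 63.55| = 0.8200
|151.21 - 150.131| = 1.0790
hysteresis = max(diffs) = 1.1720

1.1720


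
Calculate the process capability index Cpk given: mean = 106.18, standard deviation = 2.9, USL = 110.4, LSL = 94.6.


Cpu = (USL - mean) / (3*sigma) = (110.4 - 106.18) / (3*2.9) = 0.4851
Cpl = (mean - LSL) / (3*sigma) = (106.18 - 94.6) / (3*2.9) = 1.3310
Cpk = min(Cpu, Cpl) = 0.4851

0.4851


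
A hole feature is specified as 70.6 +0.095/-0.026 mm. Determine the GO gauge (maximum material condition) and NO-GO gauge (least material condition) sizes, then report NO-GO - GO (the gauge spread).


GO = nominal - lower_tol (smallest hole = maximum material condition)
GO = 70.6 - 0.026 = 70.574
NO-GO = nominal + upper_tol (largest hole = least material condition)
NO-GO = 70.6 + 0.095 = 70.695
spread = NO-GO - GO = 70.695 - 70.574 = 0.1210

0.1210


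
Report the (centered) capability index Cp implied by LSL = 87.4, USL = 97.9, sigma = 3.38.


Cp = (USL - LSL) / (6 * sigma)
= (97.9 - 87.4) / (6 * 3.38)
= 10.5000 / 20.2800
= 0.5178

0.5178


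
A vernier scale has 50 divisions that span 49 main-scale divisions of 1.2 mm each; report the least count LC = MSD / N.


LC = MSD / n_div
= 1.2 / 50
= 0.0240

0.0240


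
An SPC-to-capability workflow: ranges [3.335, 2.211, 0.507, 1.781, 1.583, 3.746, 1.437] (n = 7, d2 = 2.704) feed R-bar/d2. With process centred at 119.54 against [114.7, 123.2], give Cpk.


R_bar = (3.335 + 2.211 + 0.507 + 1.781 + 1.583 + 3.746 + 1.437) / 7 = 2.0857143
sigma = R_bar / d2 = 2.0857143 / 2.704 = 0.77134405
Cp = (USL - LSL)/(6*sigma) = (123.2 - 114.7)/(6*0.77134405) = 1.8366
Cpu = (123.2 - 119.54)/(3*0.77134405) = 1.5817
Cpl = (119.54 - 114.7)/(3*0.77134405) = 2.0916
Cpk = min(Cpu, Cpl) = 1.5817

1.5817


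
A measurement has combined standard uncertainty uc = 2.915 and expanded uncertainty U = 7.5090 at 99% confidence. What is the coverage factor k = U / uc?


k = U / uc
k = 7.5090 / 2.915
k = 2.576

2.576


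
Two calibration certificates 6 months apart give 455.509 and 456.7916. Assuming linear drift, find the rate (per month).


rate = (v2 - v1) / months
= (456.7916 - 455.509) / 6
= 1.2826 / 6
= 0.2138

0.2138


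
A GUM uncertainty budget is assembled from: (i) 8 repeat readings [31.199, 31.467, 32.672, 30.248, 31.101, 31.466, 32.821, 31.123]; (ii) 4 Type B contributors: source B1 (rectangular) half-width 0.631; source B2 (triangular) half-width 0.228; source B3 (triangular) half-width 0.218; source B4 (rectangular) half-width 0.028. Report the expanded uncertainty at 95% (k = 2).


mean = (31.199 + 31.467 + 32.672 + 30.248 + 31.101 + 31.466 + 32.821 + 31.123) / 8 = 31.512125
s = sqrt(sum((x - mean)^2)/(n-1)) = 0.85181561
u_A = s / sqrt(n) = 0.85181561 / sqrt(8) = 0.3011623
u_B1 = 0.631 / sqrt(3) = 0.36430802
u_B2 = 0.228 / sqrt(6) = 0.09308061
u_B3 = 0.218 / sqrt(6) = 0.088998127
u_B4 = 0.028 / sqrt(3) = 0.016165808
uc = sqrt(0.3011623^2 + 0.36430802^2 + 0.09308061^2 + 0.088998127^2 + 0.016165808^2) = 0.4901684
U = k * uc = 2 * 0.4901684
U = 0.9803

0.9803


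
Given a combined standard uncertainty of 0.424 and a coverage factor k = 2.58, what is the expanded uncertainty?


U = k * uc
U = 2.58 * 0.424
U = 1.0939

1.0939


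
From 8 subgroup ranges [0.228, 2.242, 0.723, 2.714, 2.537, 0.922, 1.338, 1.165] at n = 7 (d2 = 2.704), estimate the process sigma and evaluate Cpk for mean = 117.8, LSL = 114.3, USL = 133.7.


R_bar = (0.228 + 2.242 + 0.723 + 2.714 + 2.537 + 0.922 + 1.338 + 1.165) / 8 = 1.483625
sigma = R_bar / d2 = 1.483625 / 2.704 = 0.54867788
Cp = (USL - LSL)/(6*sigma) = (133.7 - 114.3)/(6*0.54867788) = 5.8930
Cpu = (133.7 - 117.8)/(3*0.54867788) = 9.6596
Cpl = (117.8 - 114.3)/(3*0.54867788) = 2.1263
Cpk = min(Cpu, Cpl) = 2.1263

2.1263


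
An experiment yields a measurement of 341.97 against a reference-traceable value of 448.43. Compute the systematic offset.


Systematic error = measured - true
= 341.97 - 448.43
= -106.4600

-106.4600


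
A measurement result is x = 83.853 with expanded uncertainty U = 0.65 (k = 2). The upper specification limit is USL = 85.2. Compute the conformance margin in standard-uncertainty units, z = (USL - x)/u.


u = U / k = 0.65 / 2 = 0.325
margin = |USL - x| = |85.2 - 83.853| = 1.347
z = margin / u = 1.347 / 0.325
z = 4.1446

4.1446


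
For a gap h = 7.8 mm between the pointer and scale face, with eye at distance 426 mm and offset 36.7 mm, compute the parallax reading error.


error = h * offset / d
= 7.8 * 36.7 / 426
= 0.6720

0.6720


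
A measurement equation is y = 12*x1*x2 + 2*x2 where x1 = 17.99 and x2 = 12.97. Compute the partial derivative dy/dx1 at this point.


y = 12*x1*x2 + 2*x2
dy/dx1 = 12*x2
Evaluate at x2 = 12.97: c1 = 12 * 12.97
c1 = 155.6400

155.6400


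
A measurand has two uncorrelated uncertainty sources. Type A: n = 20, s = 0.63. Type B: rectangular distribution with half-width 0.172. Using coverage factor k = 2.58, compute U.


u_A = s / sqrt(n) = 0.63 / sqrt(20) = 0.14087228
u_B = half_width / sqrt(3) = 0.172 / sqrt(3) = 0.099304246
uc = sqrt(u_A^2 + u_B^2) = sqrt(0.14087228^2 + 0.099304246^2) = 0.17235525
U = k * uc = 2.58 * 0.17235525
U = 0.4447

0.4447


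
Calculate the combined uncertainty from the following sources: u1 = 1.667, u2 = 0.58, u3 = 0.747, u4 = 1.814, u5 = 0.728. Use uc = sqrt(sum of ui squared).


uc = sqrt(1.667^2 + 0.58^2 + 0.747^2 + 1.814^2 + 0.728^2)
uc = sqrt(7.493878)
uc = 2.7375

2.7375


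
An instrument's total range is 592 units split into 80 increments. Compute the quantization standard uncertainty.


resolution = range / divisions
resolution = 592 / 80 = 7.4
u_res = resolution / (2*sqrt(3))
u_res = 7.4 / 3.4641016
u_res = 2.1362

2.1362


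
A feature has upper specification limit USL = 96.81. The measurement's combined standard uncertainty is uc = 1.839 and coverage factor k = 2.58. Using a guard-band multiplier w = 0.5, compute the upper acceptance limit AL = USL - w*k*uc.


U = k * uc = 2.58 * 1.839 = 4.74462
guard band g = w * U = 0.5 * 4.74462 = 2.37231
AL = USL - g = 96.81 - 2.37231
AL = 94.4377

94.4377


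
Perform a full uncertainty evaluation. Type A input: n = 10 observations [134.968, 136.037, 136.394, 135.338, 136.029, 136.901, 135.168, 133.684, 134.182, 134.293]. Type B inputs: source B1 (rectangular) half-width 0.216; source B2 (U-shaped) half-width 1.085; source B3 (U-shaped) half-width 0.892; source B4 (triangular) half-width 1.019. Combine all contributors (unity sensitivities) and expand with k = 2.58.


mean = (134.968 + 136.037 + 136.394 + 135.338 + 136.029 + 136.901 + 135.168 + 133.684 + 134.182 + 134.293) / 10 = 135.2994
s = sqrt(sum((x - mean)^2)/(n-1)) = 1.0455814
u_A = s / sqrt(n) = 1.0455814 / sqrt(10) = 0.33064187
u_B1 = 0.216 / sqrt(3) = 0.12470766
u_B2 = 1.085 / sqrt(2) = 0.76721086
u_B3 = 0.892 / sqrt(2) = 0.63073925
u_B4 = 1.019 / sqrt(6) = 0.41600501
uc = sqrt(0.33064187^2 + 0.12470766^2 + 0.76721086^2 + 0.63073925^2 + 0.41600501^2) = 1.1333052
U = k * uc = 2.58 * 1.1333052
U = 2.9239

2.9239


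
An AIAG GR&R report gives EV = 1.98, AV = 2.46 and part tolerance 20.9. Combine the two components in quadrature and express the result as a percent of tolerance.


GRR = sqrt(EV^2 + AV^2) = sqrt(1.98^2 + 2.46^2) = 3.1578474
%GRR = GRR / tol * 100 = 3.1578474 / 20.9 * 100
%GRR = 15.1093

15.1093


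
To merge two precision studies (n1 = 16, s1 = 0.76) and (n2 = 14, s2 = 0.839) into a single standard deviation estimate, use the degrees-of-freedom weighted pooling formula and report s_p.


s_p = sqrt(((n1-1)*s1^2 + (n2-1)*s2^2) / (n1+n2-2))
numerator = (16-1)*0.76^2 + (14-1)*0.839^2 = 8.664 + 9.150973 = 17.814973
denominator = 16 + 14 - 2 = 28
s_p^2 = 17.814973 / 28 = 0.63624904
s_p = sqrt(0.63624904) = 0.7977

0.7977


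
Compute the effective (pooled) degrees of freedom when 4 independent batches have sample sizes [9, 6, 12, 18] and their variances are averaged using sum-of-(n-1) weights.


nu = sum_i (n_i - 1)
nu = ((9 - 1) + (6 - 1) + (12 - 1) + (18 - 1))
nu = 8 + 5 + 11 + 17
nu = 41

41


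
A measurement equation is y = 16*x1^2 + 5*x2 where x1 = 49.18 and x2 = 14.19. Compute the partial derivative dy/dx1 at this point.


y = 16*x1^2 + 5*x2
dy/dx1 = 2*16*x1
Evaluate at x1 = 49.18: c1 = 32 * 49.18
c1 = 1573.7600

1573.7600


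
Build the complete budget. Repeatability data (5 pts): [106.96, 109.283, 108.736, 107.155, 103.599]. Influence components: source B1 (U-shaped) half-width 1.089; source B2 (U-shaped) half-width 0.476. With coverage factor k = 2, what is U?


mean = (106.96 + 109.283 + 108.736 + 107.155 + 103.599) / 5 = 107.1466
s = sqrt(sum((x - mean)^2)/(n-1)) = 2.2198397
u_A = s / sqrt(n) = 2.2198397 / sqrt(5) = 0.99274249
u_B1 = 1.089 / sqrt(2) = 0.77003928
u_B2 = 0.476 / sqrt(2) = 0.33658283
uc = sqrt(0.99274249^2 + 0.77003928^2 + 0.33658283^2) = 1.3006868
U = k * uc = 2 * 1.3006868
U = 2.6014

2.6014


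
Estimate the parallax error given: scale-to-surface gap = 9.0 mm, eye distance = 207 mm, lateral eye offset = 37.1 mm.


error = h * offset / d
= 9.0 * 37.1 / 207
= 1.6130

1.6130


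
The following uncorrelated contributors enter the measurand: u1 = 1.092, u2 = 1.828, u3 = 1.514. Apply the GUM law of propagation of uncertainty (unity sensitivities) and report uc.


uc = sqrt(1.092^2 + 1.828^2 + 1.514^2)
uc = sqrt(6.826244)
uc = 2.6127

2.6127


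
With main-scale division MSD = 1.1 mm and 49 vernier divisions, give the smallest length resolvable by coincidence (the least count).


LC = MSD / n_div
= 1.1 / 49
= 0.0224

0.0224


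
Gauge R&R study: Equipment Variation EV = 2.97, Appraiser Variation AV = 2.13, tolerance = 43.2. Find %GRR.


GRR = sqrt(EV^2 + AV^2) = sqrt(2.97^2 + 2.13^2) = 3.6548324
%GRR = GRR / tol * 100 = 3.6548324 / 43.2 * 100
%GRR = 8.4603

8.4603


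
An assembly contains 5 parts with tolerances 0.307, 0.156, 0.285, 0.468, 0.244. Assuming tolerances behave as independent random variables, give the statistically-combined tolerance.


RSS = sqrt(0.307^2 + 0.156^2 + 0.285^2 + 0.468^2 + 0.244^2)
= sqrt(0.47837)
= 0.6916

0.6916


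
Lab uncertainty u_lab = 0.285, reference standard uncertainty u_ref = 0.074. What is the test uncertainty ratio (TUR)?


TUR = u_lab / u_ref
= 0.285 / 0.074
= 3.8514

3.8514


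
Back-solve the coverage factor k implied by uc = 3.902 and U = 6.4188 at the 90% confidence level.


k = U / uc
k = 6.4188 / 3.902
k = 1.645

1.645


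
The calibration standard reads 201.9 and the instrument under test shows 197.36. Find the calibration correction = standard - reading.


Correction = standard - reading
= 201.9 - 197.36
= 4.5400

4.5400


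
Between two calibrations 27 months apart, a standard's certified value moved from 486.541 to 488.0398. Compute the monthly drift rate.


rate = (v2 - v1) / months
= (488.0398 - 486.541) / 27
= 1.4988 / 27
= 0.0555

0.0555


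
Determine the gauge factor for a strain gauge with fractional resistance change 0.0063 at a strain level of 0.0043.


GF = (dR/R) / epsilon
= 0.0063 / 0.0043
= 1.4651

1.4651


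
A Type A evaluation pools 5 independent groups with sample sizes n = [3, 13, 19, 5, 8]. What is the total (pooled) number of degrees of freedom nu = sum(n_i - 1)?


nu = sum_i (n_i - 1)
nu = ((3 - 1) + (13 - 1) + (19 - 1) + (5 - 1) + (8 - 1))
nu = 2 + 12 + 18 + 4 + 7
nu = 43

43


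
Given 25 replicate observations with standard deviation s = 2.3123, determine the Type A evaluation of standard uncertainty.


u_A = s / sqrt(n)
u_A = 2.3123 / sqrt(25)
u_A = 2.3123 / 5
u_A = 0.4625

0.4625


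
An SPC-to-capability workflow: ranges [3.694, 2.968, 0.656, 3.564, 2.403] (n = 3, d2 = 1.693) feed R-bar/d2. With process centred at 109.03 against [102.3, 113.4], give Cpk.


R_bar = (3.694 + 2.968 + 0.656 + 3.564 + 2.403) / 5 = 2.657
sigma = R_bar / d2 = 2.657 / 1.693 = 1.5694034
Cp = (USL - LSL)/(6*sigma) = (113.4 - 102.3)/(6*1.5694034) = 1.1788
Cpu = (113.4 - 109.03)/(3*1.5694034) = 0.9282
Cpl = (109.03 - 102.3)/(3*1.5694034) = 1.4294
Cpk = min(Cpu, Cpl) = 0.9282

0.9282


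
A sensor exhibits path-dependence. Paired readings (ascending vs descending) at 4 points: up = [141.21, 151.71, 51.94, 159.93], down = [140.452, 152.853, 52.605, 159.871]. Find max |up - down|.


|141.21 - 140.452| = 0.7580
|151.71 - 152.853| = 1.1430
|51.94 - 52.605| = 0.6650
|159.93 - 159.871| = 0.0590
hysteresis = max(diffs) = 1.1430

1.1430


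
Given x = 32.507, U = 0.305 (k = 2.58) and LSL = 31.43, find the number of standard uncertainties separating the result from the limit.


u = U / k = 0.305 / 2.58 = 0.11821705
margin = |LSL - x| = |31.43 - 32.507| = 1.077
z = margin / u = 1.077 / 0.11821705
z = 9.1104

9.1104


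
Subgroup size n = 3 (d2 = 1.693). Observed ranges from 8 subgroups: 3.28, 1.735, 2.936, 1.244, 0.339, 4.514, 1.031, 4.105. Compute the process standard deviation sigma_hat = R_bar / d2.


R_bar = (3.28 + 1.735 + 2.936 + 1.244 + 0.339 + 4.514 + 1.031 + 4.105) / 8
R_bar = 19.184 / 8 = 2.398
sigma_hat = R_bar / d2 = 2.398 / 1.693 = 1.4164

1.4164


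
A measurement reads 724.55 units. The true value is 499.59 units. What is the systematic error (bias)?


Systematic error = measured - true
= 724.55 - 499.59
= 224.9600

224.9600


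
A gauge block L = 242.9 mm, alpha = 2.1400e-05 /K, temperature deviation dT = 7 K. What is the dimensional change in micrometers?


dL = L * alpha * dT
= 242.9 * 2.1400e-05 * 7
= 0.0363864 mm
dL_um = 0.0363864 * 1000 = 36.3864 um

36.3864


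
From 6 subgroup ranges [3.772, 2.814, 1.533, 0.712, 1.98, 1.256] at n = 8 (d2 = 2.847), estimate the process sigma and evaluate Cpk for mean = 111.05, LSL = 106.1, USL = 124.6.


R_bar = (3.772 + 2.814 + 1.533 + 0.712 + 1.98 + 1.256) / 6 = 2.0111667
sigma = R_bar / d2 = 2.0111667 / 2.847 = 0.70641612
Cp = (USL - LSL)/(6*sigma) = (124.6 - 106.1)/(6*0.70641612) = 4.3648
Cpu = (124.6 - 111.05)/(3*0.70641612) = 6.3938
Cpl = (111.05 - 106.1)/(3*0.70641612) = 2.3357
Cpk = min(Cpu, Cpl) = 2.3357

2.3357


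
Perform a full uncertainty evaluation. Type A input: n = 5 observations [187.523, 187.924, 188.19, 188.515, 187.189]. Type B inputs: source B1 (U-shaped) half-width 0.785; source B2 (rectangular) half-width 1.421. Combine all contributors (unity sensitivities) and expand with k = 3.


mean = (187.523 + 187.924 + 188.19 + 188.515 + 187.189) / 5 = 187.8682
s = sqrt(sum((x - mean)^2)/(n-1)) = 0.52571256
u_A = s / sqrt(n) = 0.52571256 / sqrt(5) = 0.2351058
u_B1 = 0.785 / sqrt(2) = 0.55507882
u_B2 = 1.421 / sqrt(3) = 0.82041473
uc = sqrt(0.2351058^2 + 0.55507882^2 + 0.82041473^2) = 1.0180705
U = k * uc = 3 * 1.0180705
U = 3.0542

3.0542


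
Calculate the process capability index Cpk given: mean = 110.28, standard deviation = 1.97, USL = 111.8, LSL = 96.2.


Cpu = (USL - mean) / (3*sigma) = (111.8 - 110.28) / (3*1.97) = 0.2572
Cpl = (mean - LSL) / (3*sigma) = (110.28 - 96.2) / (3*1.97) = 2.3824
Cpk = min(Cpu, Cpl) = 0.2572

0.2572


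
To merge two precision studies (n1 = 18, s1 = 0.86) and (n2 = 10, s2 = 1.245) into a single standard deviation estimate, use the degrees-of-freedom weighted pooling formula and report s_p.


s_p = sqrt(((n1-1)*s1^2 + (n2-1)*s2^2) / (n1+n2-2))
numerator = (18-1)*0.86^2 + (10-1)*1.245^2 = 12.5732 + 13.950225 = 26.523425
denominator = 18 + 10 - 2 = 26
s_p^2 = 26.523425 / 26 = 1.0201317
s_p = sqrt(1.0201317) = 1.0100

1.0100


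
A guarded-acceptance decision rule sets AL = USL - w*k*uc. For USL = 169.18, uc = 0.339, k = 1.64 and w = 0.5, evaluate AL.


U = k * uc = 1.64 * 0.339 = 0.55596
guard band g = w * U = 0.5 * 0.55596 = 0.27798
AL = USL - g = 169.18 - 0.27798
AL = 168.9020

168.9020


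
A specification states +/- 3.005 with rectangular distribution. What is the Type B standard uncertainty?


u_B = half_width / sqrt(3)
u_B = 3.005 / 1.7320508
u_B = 1.7349

1.7349


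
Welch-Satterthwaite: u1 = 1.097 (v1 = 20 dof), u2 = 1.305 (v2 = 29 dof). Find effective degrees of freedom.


uc = sqrt(u1^2 + u2^2) = sqrt(1.097^2 + 1.305^2) = 1.7048267
v_eff = uc^4 / (u1^4/v1 + u2^4/v2)
= 1.7048267^4 / (1.097^4/20 + 1.305^4/29)
= 8.447359 / 0.1724198
v_eff = 48.9930

48.9930


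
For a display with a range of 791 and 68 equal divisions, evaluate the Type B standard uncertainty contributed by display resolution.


resolution = range / divisions
resolution = 791 / 68 = 11.632353
u_res = resolution / (2*sqrt(3))
u_res = 11.632353 / 3.4641016
u_res = 3.3580

3.3580


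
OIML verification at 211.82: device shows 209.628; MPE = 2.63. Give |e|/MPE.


e = indication - reference = 209.628 - 211.82 = -2.1920
|e| = 2.1920
ratio = |e| / MPE = 2.1920 / 2.63
ratio = 0.8335

0.8335


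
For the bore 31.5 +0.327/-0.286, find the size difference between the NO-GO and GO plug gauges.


GO = nominal - lower_tol (smallest hole = maximum material condition)
GO = 31.5 - 0.286 = 31.214
NO-GO = nominal + upper_tol (largest hole = least material condition)
NO-GO = 31.5 + 0.327 = 31.827
spread = NO-GO - GO = 31.827 - 31.214 = 0.6130

0.6130


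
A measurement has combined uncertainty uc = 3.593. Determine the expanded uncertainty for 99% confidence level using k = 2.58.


U = k * uc
U = 2.58 * 3.593
U = 9.2699

9.2699


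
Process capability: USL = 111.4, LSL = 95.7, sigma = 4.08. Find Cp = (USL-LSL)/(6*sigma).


Cp = (USL - LSL) / (6 * sigma)
= (111.4 - 95.7) / (6 * 4.08)
= 15.7000 / 24.4800
= 0.6413

0.6413


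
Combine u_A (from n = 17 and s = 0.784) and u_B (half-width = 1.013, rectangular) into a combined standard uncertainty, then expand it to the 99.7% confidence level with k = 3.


u_A = s / sqrt(n) = 0.784 / sqrt(17) = 0.19014793
u_B = half_width / sqrt(3) = 1.013 / sqrt(3) = 0.58485582
uc = sqrt(u_A^2 + u_B^2) = sqrt(0.19014793^2 + 0.58485582^2) = 0.61498989
U = k * uc = 3 * 0.61498989
U = 1.8450

1.8450


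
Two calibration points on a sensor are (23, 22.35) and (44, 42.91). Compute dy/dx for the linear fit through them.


slope = (y2 - y1) / (x2 - x1)
= (42.91 - 22.35) / (44 - 23)
= 20.5600 / 21
= 0.9790

0.9790


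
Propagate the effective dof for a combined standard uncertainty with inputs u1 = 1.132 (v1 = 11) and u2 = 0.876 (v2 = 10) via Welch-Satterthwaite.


uc = sqrt(u1^2 + u2^2) = sqrt(1.132^2 + 0.876^2) = 1.431363
v_eff = uc^4 / (u1^4/v1 + u2^4/v2)
= 1.431363^4 / (1.132^4/11 + 0.876^4/10)
= 4.1975816 / 0.20816364
v_eff = 20.1648

20.1648


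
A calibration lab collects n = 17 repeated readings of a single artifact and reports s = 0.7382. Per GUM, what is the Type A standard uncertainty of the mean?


u_A = s / sqrt(n)
u_A = 0.7382 / sqrt(17)
u_A = 0.7382 / 4.1231056
u_A = 0.1790

0.1790


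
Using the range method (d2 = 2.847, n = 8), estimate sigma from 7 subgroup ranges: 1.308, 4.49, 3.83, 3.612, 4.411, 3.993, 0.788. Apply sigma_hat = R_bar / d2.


R_bar = (1.308 + 4.49 + 3.83 + 3.612 + 4.411 + 3.993 + 0.788) / 7
R_bar = 22.432 / 7 = 3.2045714
sigma_hat = R_bar / d2 = 3.2045714 / 2.847 = 1.1256

1.1256


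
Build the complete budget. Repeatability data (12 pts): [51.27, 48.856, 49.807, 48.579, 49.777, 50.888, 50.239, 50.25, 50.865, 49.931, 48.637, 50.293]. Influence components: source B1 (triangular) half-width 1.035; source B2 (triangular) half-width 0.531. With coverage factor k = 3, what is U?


mean = (51.27 + 48.856 + 49.807 + 48.579 + 49.777 + 50.888 + 50.239 + 50.25 + 50.865 + 49.931 + 48.637 + 50.293) / 12 = 49.94933333
s = sqrt(sum((x - mean)^2)/(n-1)) = 0.88429832
u_A = s / sqrt(n) = 0.88429832 / sqrt(12) = 0.25527494
u_B1 = 1.035 / sqrt(6) = 0.42253698
u_B2 = 0.531 / sqrt(6) = 0.21677984
uc = sqrt(0.25527494^2 + 0.42253698^2 + 0.21677984^2) = 0.53916259
U = k * uc = 3 * 0.53916259
U = 1.6175

1.6175


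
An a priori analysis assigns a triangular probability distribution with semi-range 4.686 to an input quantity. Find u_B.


u_B = half_width / sqrt(6)
u_B = 4.686 / 2.4494897
u_B = 1.9131

1.9131


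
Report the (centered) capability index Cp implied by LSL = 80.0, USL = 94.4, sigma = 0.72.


Cp = (USL - LSL) / (6 * sigma)
= (94.4 - 80.0) / (6 * 0.72)
= 14.4000 / 4.3200
= 3.3333

3.3333


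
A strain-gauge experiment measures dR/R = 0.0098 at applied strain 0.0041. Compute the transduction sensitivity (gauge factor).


GF = (dR/R) / epsilon
= 0.0098 / 0.0041
= 2.3902

2.3902


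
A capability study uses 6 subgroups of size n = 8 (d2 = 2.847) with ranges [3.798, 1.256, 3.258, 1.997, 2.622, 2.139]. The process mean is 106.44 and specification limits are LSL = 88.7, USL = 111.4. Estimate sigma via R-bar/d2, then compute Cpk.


R_bar = (3.798 + 1.256 + 3.258 + 1.997 + 2.622 + 2.139) / 6 = 2.5116667
sigma = R_bar / d2 = 2.5116667 / 2.847 = 0.88221521
Cp = (USL - LSL)/(6*sigma) = (111.4 - 88.7)/(6*0.88221521) = 4.2884
Cpu = (111.4 - 106.44)/(3*0.88221521) = 1.8741
Cpl = (106.44 - 88.7)/(3*0.88221521) = 6.7028
Cpk = min(Cpu, Cpl) = 1.8741

1.8741


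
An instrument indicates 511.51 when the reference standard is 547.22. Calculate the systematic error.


Systematic error = measured - true
= 511.51 - 547.22
= -35.7100

-35.7100


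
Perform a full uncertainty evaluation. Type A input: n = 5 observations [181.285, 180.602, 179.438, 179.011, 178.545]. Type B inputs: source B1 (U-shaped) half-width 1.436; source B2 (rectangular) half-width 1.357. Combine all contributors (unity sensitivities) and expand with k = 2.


mean = (181.285 + 180.602 + 179.438 + 179.011 + 178.545) / 5 = 179.7762
s = sqrt(sum((x - mean)^2)/(n-1)) = 1.1373419
u_A = s / sqrt(n) = 1.1373419 / sqrt(5) = 0.50863476
u_B1 = 1.436 / sqrt(2) = 1.0154053
u_B2 = 1.357 / sqrt(3) = 0.78346432
uc = sqrt(0.50863476^2 + 1.0154053^2 + 0.78346432^2) = 1.3797005
U = k * uc = 2 * 1.3797005
U = 2.7594

2.7594


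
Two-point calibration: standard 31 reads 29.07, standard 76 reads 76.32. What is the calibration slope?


slope = (y2 - y1) / (x2 - x1)
= (76.32 - 29.07) / (76 - 31)
= 47.2500 / 45
= 1.0500

1.0500


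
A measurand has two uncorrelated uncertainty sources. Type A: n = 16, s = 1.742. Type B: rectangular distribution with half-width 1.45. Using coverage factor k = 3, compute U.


u_A = s / sqrt(n) = 1.742 / sqrt(16) = 0.4355
u_B = half_width / sqrt(3) = 1.45 / sqrt(3) = 0.83715789
uc = sqrt(u_A^2 + u_B^2) = sqrt(0.4355^2 + 0.83715789^2) = 0.94365968
U = k * uc = 3 * 0.94365968
U = 2.8310

2.8310
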